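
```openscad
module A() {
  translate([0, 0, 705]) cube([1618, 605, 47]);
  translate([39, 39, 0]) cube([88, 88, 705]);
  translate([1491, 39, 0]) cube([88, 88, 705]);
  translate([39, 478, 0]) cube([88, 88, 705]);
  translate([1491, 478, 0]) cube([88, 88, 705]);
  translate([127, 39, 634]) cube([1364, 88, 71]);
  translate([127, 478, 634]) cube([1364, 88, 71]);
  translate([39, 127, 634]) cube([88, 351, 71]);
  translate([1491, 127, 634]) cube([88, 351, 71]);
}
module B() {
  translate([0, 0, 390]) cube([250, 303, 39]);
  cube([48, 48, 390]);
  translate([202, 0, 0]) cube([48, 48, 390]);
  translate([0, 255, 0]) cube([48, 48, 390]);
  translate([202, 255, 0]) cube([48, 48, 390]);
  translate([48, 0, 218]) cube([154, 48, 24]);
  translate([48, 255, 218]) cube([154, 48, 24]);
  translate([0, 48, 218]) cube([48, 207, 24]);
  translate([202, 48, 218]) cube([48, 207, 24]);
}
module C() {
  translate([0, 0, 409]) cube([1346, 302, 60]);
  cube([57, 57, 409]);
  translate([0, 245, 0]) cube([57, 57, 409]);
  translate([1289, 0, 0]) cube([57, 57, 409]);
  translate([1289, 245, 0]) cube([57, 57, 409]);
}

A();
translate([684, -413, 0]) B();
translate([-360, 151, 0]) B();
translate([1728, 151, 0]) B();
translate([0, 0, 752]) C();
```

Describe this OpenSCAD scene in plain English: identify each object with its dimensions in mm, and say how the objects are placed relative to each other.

A is a rectangular dining table. The top is 1618×605×47 mm with its upper surface at z = 752 mm. It stands on four 88×88 mm square legs, each inset 39 mm from the nearest pair of top edges, running from the floor to the underside of the top. Four apron rails, 88 mm thick and 71 mm tall, run between adjacent legs with their top edges flush with the underside of the top and their outer faces flush with the legs' outer faces.

B is a simple wooden stool: a rectangular seat 250 mm (x) by 303 mm (y), 39 mm thick, top face at z = 429 mm, on four square legs, each 48×48 mm in cross-section. The legs rest on z = 0, each flush with a corner of the seat. Four stretchers, 48 mm wide and 24 mm tall, connect adjacent legs with their undersides at z = 218 mm, each running between the inner faces of the legs it joins and aligned with the legs' outer faces on the other axis.

C is a bench: a 1346×302 mm seat slab, 60 mm thick, top at z = 469 mm, on four 57×57 mm square legs flush with the seat corners and standing on z = 0.

Three stools sit around the table at the −y, −x, +x sides. The bench is on top of the table.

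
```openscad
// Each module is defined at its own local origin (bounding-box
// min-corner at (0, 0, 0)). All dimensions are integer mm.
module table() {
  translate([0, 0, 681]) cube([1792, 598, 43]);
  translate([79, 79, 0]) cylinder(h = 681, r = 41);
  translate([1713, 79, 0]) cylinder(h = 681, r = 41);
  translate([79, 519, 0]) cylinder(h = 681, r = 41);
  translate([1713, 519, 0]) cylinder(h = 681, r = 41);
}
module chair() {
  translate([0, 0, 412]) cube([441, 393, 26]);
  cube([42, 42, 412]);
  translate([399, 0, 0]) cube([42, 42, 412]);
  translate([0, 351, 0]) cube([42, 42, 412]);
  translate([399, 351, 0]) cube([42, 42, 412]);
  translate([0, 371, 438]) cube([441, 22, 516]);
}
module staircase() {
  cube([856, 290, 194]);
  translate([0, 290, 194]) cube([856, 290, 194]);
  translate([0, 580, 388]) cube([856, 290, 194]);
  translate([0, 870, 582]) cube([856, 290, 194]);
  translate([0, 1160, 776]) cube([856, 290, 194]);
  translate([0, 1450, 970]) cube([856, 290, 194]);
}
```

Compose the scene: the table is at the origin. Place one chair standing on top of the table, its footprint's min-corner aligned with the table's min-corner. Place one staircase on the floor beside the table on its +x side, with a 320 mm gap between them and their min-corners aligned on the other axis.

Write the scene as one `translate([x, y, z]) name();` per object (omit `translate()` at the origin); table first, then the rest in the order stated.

table();
translate([0, 0, 724]) chair();
translate([2112, 0, 0]) staircase();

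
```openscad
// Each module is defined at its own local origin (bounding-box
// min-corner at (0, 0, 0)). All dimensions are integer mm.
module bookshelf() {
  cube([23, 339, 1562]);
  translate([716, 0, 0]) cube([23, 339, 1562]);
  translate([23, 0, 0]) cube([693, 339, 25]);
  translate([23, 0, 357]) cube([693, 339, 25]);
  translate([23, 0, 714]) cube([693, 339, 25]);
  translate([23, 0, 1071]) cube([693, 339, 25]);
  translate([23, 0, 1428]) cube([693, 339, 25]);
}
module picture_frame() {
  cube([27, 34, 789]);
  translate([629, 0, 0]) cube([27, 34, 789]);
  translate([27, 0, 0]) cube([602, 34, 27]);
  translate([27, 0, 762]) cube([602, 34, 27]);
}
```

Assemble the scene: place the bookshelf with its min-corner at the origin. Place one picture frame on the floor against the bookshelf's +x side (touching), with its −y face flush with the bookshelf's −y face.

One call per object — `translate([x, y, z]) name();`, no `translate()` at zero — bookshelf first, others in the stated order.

bookshelf();
translate([739, 0, 0]) picture_frame();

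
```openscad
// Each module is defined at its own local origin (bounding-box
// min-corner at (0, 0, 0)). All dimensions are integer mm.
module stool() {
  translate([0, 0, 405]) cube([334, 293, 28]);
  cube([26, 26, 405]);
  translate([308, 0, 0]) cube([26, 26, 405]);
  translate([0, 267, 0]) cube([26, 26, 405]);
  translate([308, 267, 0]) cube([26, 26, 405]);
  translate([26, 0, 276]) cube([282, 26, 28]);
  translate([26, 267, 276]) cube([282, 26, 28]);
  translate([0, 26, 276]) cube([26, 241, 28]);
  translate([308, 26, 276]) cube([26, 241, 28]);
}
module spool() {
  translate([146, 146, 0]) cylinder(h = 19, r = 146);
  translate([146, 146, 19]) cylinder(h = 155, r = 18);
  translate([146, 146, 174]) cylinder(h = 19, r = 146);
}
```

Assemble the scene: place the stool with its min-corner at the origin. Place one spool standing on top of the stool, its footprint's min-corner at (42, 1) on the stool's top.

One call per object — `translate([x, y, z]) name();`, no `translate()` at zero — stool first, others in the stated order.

stool();
translate([42, 1, 433]) spool();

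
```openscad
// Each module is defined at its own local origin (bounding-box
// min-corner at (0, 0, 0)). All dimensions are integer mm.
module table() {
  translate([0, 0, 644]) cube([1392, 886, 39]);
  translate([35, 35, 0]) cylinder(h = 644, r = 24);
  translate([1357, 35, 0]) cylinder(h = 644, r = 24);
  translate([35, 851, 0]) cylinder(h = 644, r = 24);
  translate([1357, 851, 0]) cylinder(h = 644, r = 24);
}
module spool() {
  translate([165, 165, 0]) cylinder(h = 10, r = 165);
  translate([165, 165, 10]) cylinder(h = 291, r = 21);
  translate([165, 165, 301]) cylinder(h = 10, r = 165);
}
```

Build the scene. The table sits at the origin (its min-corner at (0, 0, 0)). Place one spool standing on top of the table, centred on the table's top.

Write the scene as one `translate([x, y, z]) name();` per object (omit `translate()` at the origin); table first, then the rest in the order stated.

table();
translate([531, 278, 683]) spool();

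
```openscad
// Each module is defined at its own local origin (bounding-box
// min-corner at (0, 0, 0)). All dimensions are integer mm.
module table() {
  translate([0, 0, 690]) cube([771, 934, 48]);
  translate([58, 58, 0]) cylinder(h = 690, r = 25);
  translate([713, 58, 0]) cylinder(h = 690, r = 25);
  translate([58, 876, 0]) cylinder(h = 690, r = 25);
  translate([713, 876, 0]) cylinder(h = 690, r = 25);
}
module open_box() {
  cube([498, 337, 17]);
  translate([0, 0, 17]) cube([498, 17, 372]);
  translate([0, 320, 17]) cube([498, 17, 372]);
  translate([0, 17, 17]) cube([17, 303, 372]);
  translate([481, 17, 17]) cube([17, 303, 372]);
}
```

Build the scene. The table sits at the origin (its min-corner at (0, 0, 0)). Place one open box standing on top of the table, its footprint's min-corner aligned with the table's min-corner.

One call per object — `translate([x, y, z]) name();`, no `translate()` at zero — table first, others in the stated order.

table();
translate([0, 0, 738]) open_box();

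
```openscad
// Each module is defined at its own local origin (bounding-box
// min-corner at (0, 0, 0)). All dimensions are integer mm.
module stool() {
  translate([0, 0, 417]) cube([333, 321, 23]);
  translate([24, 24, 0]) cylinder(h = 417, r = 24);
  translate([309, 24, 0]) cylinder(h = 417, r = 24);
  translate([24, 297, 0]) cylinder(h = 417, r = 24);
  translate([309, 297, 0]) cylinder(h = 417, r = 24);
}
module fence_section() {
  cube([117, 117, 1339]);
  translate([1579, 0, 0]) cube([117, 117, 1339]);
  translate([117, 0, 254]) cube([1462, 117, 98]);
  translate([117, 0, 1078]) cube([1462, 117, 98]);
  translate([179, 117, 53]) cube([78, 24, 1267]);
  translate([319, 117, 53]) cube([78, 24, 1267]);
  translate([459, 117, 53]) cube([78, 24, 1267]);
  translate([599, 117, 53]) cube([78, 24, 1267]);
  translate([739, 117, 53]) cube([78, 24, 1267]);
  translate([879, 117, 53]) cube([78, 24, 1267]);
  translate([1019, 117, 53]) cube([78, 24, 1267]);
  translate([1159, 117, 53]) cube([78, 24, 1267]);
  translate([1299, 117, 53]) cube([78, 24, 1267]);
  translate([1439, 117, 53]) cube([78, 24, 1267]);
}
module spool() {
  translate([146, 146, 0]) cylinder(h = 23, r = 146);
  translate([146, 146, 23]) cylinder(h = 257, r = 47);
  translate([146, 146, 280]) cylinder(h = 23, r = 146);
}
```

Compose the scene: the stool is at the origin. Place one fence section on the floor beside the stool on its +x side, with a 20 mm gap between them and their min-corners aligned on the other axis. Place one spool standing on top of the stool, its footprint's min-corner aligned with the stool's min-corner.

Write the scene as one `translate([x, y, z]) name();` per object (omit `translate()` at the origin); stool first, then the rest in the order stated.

stool();
translate([353, 0, 0]) fence_section();
translate([0, 0, 440]) spool();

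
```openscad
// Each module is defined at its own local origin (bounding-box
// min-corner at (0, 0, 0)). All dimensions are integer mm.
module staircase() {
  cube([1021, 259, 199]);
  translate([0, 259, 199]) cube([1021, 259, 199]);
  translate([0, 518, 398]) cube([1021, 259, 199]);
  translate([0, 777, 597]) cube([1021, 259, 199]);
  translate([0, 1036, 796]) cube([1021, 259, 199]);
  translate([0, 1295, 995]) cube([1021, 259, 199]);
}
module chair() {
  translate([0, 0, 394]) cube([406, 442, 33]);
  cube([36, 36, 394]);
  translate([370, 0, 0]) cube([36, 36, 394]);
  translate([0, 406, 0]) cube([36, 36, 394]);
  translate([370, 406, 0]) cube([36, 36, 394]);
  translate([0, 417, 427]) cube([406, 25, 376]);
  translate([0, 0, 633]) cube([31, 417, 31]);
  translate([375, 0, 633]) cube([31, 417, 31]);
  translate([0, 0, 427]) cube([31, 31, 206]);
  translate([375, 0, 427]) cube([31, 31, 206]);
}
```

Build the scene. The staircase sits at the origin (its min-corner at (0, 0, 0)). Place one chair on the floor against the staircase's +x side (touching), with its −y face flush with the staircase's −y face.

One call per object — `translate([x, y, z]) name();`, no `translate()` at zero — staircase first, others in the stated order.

staircase();
translate([1021, 0, 0]) chair();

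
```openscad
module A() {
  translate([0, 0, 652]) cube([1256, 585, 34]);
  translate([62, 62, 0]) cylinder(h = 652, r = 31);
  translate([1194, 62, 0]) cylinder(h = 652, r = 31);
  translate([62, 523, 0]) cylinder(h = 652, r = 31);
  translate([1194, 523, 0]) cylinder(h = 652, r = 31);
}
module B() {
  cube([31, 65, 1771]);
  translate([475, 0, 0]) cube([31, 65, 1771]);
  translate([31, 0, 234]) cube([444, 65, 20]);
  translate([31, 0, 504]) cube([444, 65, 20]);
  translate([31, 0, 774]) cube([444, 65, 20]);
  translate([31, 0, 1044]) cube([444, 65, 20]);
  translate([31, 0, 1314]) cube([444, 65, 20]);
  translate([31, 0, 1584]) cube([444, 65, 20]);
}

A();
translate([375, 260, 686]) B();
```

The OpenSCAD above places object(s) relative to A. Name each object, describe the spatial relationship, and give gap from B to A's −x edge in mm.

A is a table. B is a ladder. The ladder is on top of the table, centred. The gap from the ladder to the table's −x edge is 375 mm.

The ladder's min-x is at 375; the table's min-x is 0; gap = 375 mm.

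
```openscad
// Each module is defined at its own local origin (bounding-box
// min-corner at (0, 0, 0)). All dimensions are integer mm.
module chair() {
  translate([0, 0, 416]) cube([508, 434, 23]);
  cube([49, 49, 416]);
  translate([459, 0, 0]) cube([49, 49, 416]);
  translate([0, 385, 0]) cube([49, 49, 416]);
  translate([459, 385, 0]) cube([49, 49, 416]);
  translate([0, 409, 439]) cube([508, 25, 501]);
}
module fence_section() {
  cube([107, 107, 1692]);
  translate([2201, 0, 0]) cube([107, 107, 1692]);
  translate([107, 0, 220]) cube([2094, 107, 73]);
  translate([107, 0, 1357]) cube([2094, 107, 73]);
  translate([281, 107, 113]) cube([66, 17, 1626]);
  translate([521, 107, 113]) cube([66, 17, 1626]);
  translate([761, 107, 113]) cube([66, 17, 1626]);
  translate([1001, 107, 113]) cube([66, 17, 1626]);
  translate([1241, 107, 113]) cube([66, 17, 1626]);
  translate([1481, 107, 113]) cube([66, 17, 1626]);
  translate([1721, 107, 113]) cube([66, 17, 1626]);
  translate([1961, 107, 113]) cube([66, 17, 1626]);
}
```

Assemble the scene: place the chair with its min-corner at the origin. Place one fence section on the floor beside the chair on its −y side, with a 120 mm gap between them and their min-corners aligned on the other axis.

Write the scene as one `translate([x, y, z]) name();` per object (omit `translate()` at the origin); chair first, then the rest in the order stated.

chair();
translate([0, -244, 0]) fence_section();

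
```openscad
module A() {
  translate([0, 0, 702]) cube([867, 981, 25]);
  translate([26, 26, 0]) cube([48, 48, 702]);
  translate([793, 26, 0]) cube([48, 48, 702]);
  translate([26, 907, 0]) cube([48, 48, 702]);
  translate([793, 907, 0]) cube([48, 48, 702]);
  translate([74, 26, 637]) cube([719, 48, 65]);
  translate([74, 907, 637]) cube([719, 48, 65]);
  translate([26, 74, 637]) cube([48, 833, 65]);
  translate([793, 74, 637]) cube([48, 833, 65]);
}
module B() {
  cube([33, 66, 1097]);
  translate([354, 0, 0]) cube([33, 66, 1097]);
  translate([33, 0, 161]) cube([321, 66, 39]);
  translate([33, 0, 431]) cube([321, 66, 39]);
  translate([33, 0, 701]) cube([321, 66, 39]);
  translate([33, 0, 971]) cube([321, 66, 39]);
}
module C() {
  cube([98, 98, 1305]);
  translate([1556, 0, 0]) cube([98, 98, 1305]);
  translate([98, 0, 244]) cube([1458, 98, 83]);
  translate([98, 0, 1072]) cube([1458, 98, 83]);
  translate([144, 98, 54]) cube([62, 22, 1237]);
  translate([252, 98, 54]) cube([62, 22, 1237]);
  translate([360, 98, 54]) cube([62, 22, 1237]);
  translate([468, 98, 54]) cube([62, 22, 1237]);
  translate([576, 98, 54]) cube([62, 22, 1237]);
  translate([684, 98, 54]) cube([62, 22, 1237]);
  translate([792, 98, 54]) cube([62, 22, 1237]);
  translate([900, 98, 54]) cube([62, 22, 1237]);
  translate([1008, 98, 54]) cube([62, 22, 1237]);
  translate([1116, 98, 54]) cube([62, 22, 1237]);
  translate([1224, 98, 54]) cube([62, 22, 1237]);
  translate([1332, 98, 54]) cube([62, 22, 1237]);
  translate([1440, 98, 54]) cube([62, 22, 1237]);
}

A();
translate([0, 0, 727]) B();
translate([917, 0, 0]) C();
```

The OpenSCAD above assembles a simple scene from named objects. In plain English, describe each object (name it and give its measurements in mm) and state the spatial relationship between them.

A is a rectangular dining table. The top is 867×981×25 mm with its upper surface at z = 727 mm. It stands on four 48×48 mm square legs, each inset 26 mm from the nearest pair of top edges, running from the floor to the underside of the top. Four apron rails, 48 mm thick and 65 mm tall, run between adjacent legs with their top edges flush with the underside of the top and their outer faces flush with the legs' outer faces.

B is a wooden ladder with two side rails of 33×66 mm section and 1097 mm height, set 387 mm apart overall. Between them run 4 rectangular rungs (66 mm deep, 39 mm thick), front faces flush with the rails' −y face. The bottom of the first rung is 161 mm above the floor and each subsequent rung is 270 mm higher than the one below.

C is a fence section. Two 98×98 mm posts, 1305 mm tall, stand on the floor with a clear span of 1458 mm between their inner faces. Two horizontal rails of 98×83 mm section span the gap between the posts with their undersides at z = 244 mm and z = 1072 mm, flush with the posts' −y face. 13 pickets, each 62 mm wide, 22 mm thick and 1237 mm tall, are fixed to the +y face of the rails with their bottoms at z = 54 mm, evenly spaced across the span with equal gaps (rounded down to the nearest mm) at the −x end and between each pair — any rounding remainder accumulates at the +x end.

The ladder is on top of the table. The fence section is on the floor beside the table on its +x side.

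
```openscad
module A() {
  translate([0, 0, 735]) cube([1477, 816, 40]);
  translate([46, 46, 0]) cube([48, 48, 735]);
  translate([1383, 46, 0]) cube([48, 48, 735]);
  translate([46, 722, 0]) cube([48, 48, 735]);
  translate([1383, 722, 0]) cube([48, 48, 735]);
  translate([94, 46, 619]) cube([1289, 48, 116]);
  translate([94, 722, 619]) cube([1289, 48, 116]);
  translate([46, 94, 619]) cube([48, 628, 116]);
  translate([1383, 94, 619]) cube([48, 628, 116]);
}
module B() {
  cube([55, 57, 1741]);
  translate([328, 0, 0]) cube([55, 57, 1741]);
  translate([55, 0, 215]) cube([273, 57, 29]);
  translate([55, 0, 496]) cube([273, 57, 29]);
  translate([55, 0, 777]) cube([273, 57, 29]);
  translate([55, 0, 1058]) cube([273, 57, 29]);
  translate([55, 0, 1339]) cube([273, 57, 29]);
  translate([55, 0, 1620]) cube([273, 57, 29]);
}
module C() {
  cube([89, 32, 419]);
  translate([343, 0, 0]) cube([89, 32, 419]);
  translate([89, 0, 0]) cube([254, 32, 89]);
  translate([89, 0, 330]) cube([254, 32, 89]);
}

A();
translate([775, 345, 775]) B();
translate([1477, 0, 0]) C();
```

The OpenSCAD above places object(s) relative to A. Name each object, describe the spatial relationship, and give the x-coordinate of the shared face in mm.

A is a table. B is a ladder. C is a picture frame. The ladder is on top of the table. The picture frame is against the table's +x side, with their −y faces flush. The x-coordinate of the shared face is 1477 mm.

The table's +x face and the picture frame's −x face are both at x = 1477 mm.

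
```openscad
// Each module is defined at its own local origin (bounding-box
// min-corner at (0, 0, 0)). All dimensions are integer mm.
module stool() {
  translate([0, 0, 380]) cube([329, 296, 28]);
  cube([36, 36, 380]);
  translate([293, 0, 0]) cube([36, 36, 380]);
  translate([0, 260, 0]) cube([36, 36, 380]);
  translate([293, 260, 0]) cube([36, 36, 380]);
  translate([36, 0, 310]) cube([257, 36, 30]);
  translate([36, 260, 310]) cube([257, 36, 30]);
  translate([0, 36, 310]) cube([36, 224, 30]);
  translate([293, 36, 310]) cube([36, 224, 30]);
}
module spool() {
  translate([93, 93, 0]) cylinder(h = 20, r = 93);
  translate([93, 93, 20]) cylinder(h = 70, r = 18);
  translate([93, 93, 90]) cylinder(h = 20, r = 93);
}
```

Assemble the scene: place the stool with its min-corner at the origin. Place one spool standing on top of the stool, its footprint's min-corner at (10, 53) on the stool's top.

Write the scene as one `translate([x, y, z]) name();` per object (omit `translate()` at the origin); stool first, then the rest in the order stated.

stool();
translate([10, 53, 408]) spool();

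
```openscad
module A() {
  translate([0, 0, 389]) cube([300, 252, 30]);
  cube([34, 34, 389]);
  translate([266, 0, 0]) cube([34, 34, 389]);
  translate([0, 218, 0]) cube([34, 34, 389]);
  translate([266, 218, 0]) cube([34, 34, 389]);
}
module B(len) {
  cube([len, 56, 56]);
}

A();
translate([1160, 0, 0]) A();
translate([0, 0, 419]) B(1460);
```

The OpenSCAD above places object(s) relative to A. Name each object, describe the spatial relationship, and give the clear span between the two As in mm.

A is a stool. B is a beam. A beam spans the tops of two stools. The clear span between the two stools is 860 mm.

Second stool starts at x = 1160; first ends at x = 300; clear span = 1160 − 300 = 860 mm.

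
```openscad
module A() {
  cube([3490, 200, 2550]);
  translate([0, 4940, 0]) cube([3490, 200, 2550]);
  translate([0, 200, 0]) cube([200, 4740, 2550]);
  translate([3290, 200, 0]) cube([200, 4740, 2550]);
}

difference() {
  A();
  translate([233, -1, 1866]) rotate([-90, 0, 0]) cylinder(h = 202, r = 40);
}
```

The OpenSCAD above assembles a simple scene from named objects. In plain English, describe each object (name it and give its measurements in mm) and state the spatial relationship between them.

A is a box-shaped house frame (walls only): outside footprint 3490×5140 mm, wall height 2550 mm, wall thickness 200 mm. The two y-facing walls run the full x-width; the two x-facing walls fit between the inner faces of the y-facing walls.

The house frame has a circular hole of radius 40 mm through its front wall, centred at (x = 233, z = 1866).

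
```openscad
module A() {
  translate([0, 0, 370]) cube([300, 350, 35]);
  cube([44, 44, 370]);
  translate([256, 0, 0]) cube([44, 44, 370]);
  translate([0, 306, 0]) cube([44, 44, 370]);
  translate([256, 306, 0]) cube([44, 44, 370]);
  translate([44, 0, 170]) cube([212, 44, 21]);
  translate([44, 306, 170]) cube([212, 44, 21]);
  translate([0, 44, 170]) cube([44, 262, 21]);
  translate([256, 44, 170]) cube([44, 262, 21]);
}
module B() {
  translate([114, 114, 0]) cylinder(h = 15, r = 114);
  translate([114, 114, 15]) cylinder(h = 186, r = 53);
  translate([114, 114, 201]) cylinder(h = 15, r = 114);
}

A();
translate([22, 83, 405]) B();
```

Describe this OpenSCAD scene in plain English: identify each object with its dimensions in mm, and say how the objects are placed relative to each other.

A is a simple wooden stool: a rectangular seat 300 mm (x) by 350 mm (y), 35 mm thick, top face at z = 405 mm, on four square legs, each 44×44 mm in cross-section. The legs rest on z = 0, each flush with a corner of the seat. Four stretchers, 44 mm wide and 21 mm tall, connect adjacent legs with their undersides at z = 170 mm, each running between the inner faces of the legs it joins and aligned with the legs' outer faces on the other axis.

B is a spool: two coaxial disc flanges of radius 114 mm and thickness 15 mm, joined by a core cylinder of radius 53 mm and height 186 mm. The lower flange rests on z = 0 and the three cylinders share a vertical axis.

The spool is on top of the stool.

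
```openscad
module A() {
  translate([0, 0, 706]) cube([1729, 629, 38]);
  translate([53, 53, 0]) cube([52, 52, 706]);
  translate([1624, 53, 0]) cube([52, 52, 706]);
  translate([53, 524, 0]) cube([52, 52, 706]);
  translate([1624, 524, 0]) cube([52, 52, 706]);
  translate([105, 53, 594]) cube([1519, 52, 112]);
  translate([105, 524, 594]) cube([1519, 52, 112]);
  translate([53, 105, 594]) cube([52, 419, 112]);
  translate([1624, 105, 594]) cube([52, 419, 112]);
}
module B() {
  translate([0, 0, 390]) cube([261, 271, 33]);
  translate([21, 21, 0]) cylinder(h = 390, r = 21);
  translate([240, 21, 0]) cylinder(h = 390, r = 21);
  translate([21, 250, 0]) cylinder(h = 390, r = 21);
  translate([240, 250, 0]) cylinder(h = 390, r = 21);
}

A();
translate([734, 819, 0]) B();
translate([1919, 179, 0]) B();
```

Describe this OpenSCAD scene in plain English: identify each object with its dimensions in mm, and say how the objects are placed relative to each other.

A is a rectangular dining table. The top is 1729×629×38 mm with its upper surface at z = 744 mm. It stands on four 52×52 mm square legs, each inset 53 mm from the nearest pair of top edges, running from the floor to the underside of the top. Four apron rails, 52 mm thick and 112 mm tall, run between adjacent legs with their top edges flush with the underside of the top and their outer faces flush with the legs' outer faces.

B is a four-legged stool. The seat is a 261×271×33 mm slab whose top surface is at z = 423 mm; four round legs, each 42 mm in diameter, run from the floor (z = 0) to the underside of the seat, each leg's axis is inset half a diameter from the nearest pair of seat edges (so the leg's bounding box is flush with the corner).

Two stools sit around the table at the +y, +x sides.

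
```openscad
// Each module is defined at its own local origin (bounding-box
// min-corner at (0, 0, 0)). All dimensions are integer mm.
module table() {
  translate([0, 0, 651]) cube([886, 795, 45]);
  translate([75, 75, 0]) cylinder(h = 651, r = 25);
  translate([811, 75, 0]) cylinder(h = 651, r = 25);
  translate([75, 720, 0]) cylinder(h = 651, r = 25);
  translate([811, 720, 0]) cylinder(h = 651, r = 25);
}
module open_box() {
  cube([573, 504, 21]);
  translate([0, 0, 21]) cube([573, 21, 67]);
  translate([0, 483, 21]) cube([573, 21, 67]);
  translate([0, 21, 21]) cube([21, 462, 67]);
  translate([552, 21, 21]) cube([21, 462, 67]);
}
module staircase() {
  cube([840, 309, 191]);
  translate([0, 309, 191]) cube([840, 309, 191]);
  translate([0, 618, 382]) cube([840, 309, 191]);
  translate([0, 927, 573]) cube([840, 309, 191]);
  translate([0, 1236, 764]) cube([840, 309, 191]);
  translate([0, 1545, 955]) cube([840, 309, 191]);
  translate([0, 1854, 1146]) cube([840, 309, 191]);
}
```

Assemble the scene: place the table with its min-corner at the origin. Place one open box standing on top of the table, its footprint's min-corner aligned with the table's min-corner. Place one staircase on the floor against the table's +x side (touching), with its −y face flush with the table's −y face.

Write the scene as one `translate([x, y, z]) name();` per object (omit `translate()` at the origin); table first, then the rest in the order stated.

table();
translate([0, 0, 696]) open_box();
translate([886, 0, 0]) staircase();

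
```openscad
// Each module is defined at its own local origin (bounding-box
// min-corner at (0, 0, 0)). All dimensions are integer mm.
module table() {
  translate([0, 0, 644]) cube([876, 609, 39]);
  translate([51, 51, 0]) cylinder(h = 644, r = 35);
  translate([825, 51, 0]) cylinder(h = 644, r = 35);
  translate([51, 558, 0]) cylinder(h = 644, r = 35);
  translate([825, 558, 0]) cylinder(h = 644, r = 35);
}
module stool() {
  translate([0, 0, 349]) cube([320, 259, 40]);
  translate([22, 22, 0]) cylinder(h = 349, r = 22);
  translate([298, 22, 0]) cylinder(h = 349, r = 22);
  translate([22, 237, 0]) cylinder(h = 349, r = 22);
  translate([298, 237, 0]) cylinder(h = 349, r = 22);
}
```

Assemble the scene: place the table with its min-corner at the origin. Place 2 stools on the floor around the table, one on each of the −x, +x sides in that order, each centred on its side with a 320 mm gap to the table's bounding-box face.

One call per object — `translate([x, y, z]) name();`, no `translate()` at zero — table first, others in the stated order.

table();
translate([-640, 175, 0]) stool();
translate([1196, 175, 0]) stool();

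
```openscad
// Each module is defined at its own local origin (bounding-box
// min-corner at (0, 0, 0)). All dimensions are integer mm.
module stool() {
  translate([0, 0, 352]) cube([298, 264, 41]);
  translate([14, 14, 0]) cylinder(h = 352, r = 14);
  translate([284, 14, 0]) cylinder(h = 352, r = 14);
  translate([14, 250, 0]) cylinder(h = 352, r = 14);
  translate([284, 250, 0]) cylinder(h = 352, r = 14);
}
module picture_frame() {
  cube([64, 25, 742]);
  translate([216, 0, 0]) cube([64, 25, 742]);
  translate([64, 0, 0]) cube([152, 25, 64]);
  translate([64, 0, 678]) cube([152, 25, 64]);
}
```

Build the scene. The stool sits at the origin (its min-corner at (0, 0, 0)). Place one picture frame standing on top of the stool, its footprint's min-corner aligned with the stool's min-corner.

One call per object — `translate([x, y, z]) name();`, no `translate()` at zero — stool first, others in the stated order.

stool();
translate([0, 0, 393]) picture_frame();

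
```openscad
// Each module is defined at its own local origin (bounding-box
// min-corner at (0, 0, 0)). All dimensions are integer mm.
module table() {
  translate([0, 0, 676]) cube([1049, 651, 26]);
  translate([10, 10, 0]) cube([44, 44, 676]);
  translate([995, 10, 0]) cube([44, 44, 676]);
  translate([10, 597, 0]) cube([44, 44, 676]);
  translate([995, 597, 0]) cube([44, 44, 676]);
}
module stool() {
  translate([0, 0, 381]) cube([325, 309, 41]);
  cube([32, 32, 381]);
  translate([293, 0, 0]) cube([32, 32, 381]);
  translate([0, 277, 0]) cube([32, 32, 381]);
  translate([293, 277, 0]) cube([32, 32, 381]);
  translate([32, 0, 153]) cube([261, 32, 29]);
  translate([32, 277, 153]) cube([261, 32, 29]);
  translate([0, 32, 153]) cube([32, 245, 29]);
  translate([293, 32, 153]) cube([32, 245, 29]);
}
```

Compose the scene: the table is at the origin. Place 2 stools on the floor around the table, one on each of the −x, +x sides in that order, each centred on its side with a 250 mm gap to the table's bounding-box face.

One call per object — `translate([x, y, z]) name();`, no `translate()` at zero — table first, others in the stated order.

table();
translate([-575, 171, 0]) stool();
translate([1299, 171, 0]) stool();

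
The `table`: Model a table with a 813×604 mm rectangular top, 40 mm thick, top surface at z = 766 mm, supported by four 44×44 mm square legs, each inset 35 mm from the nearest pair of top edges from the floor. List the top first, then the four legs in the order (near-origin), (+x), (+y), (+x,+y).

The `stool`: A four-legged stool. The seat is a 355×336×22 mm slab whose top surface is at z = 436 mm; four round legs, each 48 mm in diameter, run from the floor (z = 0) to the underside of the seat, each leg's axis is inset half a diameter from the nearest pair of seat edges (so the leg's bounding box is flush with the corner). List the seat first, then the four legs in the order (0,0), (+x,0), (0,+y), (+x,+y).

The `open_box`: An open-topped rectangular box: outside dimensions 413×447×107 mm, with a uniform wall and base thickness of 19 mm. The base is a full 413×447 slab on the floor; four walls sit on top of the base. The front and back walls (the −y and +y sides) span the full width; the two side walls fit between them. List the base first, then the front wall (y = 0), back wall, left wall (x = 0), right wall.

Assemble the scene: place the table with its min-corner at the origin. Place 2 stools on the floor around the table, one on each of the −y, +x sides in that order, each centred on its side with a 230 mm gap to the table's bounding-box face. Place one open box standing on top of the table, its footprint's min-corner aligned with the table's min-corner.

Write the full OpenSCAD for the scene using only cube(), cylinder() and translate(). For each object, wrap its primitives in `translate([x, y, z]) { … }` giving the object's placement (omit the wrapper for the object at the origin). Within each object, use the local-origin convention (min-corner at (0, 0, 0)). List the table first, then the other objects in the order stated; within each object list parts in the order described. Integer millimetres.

translate([0, 0, 726]) cube([813, 604, 40]);
translate([35, 35, 0]) cube([44, 44, 726]);
translate([734, 35, 0]) cube([44, 44, 726]);
translate([35, 525, 0]) cube([44, 44, 726]);
translate([734, 525, 0]) cube([44, 44, 726]);
translate([229, -566, 0]) {
  translate([0, 0, 414]) cube([355, 336, 22]);
  translate([24, 24, 0]) cylinder(h = 414, r = 24);
  translate([331, 24, 0]) cylinder(h = 414, r = 24);
  translate([24, 312, 0]) cylinder(h = 414, r = 24);
  translate([331, 312, 0]) cylinder(h = 414, r = 24);
}
translate([1043, 134, 0]) {
  translate([0, 0, 414]) cube([355, 336, 22]);
  translate([24, 24, 0]) cylinder(h = 414, r = 24);
  translate([331, 24, 0]) cylinder(h = 414, r = 24);
  translate([24, 312, 0]) cylinder(h = 414, r = 24);
  translate([331, 312, 0]) cylinder(h = 414, r = 24);
}
translate([0, 0, 766]) {
  cube([413, 447, 19]);
  translate([0, 0, 19]) cube([413, 19, 88]);
  translate([0, 428, 19]) cube([413, 19, 88]);
  translate([0, 19, 19]) cube([19, 409, 88]);
  translate([394, 19, 19]) cube([19, 409, 88]);
}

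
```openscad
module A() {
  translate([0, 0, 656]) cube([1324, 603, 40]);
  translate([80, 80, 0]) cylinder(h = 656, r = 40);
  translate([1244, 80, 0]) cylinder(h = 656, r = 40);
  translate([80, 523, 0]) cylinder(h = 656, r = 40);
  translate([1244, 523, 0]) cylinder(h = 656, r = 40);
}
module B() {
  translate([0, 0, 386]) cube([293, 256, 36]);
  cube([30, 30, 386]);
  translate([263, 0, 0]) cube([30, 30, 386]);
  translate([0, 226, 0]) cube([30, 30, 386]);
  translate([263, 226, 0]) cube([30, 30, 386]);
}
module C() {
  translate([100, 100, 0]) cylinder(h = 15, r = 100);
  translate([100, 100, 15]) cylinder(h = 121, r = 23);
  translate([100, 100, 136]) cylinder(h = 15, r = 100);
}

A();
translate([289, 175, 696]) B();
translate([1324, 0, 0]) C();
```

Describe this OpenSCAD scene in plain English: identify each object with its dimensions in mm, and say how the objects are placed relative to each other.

A is a table with a 1324×603 mm rectangular top, 40 mm thick, top surface at z = 696 mm, supported by four round legs of 80 mm diameter, each leg's bounding box inset 40 mm from the nearest pair of top edges, running from the floor.

B is a simple wooden stool: a rectangular seat 293 mm (x) by 256 mm (y), 36 mm thick, top face at z = 422 mm, on four square legs, each 30×30 mm in cross-section. The legs rest on z = 0, each flush with a corner of the seat.

C is a spool: two coaxial disc flanges of radius 100 mm and thickness 15 mm, joined by a core cylinder of radius 23 mm and height 121 mm. The lower flange rests on z = 0 and the three cylinders share a vertical axis.

The stool is on top of the table. The spool is against the table's +x side, with their −y faces flush.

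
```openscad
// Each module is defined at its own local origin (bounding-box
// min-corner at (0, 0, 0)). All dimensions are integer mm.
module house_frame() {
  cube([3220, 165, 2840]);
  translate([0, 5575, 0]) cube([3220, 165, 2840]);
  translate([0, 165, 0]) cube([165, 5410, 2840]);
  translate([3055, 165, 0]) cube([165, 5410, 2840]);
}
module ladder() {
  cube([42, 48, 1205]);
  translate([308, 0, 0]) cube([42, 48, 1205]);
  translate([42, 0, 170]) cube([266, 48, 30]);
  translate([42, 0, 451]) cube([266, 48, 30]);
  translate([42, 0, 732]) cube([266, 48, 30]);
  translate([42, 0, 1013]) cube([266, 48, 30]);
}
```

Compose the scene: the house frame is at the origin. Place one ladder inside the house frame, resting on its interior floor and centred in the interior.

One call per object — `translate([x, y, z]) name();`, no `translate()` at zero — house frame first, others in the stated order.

house_frame();
translate([1435, 2846, 0]) ladder();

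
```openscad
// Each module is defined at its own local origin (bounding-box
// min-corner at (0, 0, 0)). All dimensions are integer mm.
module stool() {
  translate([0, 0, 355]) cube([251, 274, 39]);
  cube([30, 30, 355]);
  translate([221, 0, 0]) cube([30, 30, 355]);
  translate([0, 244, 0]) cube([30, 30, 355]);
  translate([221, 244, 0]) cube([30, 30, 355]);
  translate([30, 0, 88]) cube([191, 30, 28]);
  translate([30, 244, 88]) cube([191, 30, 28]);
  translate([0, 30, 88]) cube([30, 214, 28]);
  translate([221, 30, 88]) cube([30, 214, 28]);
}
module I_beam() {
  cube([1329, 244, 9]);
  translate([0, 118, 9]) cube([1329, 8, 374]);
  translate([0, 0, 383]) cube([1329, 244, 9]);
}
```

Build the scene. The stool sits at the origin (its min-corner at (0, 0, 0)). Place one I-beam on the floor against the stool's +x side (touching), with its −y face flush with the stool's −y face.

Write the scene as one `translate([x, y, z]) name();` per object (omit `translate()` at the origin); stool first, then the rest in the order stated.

stool();
translate([251, 0, 0]) I_beam();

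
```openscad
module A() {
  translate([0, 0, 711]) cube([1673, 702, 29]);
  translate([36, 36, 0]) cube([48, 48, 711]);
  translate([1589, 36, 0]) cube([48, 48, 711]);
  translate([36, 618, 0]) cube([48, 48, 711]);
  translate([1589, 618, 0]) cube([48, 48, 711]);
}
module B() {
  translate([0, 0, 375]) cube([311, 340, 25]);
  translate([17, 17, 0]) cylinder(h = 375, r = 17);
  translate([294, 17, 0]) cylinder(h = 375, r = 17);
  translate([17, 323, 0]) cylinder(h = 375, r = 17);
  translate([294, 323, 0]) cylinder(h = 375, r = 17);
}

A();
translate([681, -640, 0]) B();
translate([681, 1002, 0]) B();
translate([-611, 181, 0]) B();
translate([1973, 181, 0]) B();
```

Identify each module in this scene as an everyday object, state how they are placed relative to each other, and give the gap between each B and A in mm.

Each stool's nearest face is 300 mm from the table's bounding box.

A is a table. B is a stool. Four stools sit around the table at the −y, +y, −x, +x sides. The gap between each stool and the table is 300 mm.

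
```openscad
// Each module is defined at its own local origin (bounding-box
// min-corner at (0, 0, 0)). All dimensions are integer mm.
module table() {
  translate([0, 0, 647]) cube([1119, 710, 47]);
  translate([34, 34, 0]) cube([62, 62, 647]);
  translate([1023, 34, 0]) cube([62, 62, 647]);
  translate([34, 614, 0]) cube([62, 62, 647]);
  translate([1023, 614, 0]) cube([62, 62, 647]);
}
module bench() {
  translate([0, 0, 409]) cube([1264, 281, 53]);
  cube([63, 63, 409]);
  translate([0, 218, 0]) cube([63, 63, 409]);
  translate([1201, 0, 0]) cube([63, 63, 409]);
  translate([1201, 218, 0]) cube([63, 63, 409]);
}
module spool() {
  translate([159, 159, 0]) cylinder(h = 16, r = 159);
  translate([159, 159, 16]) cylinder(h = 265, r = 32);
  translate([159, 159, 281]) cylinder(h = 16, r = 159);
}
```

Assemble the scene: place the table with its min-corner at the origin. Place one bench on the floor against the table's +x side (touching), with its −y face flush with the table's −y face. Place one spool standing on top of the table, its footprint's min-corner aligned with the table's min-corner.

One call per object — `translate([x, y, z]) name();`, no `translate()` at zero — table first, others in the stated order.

table();
translate([1119, 0, 0]) bench();
translate([0, 0, 694]) spool();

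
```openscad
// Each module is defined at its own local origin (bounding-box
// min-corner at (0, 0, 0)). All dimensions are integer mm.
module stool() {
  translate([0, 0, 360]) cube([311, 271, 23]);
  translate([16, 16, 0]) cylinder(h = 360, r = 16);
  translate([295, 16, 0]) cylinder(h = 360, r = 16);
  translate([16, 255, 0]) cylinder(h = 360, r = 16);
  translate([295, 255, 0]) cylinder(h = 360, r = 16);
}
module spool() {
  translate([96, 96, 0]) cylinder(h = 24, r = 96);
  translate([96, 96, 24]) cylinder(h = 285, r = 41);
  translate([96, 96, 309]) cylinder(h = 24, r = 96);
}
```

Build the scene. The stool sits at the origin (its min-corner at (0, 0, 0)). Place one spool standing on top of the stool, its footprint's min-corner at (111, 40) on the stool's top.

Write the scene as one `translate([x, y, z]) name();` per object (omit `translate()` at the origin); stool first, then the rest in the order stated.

stool();
translate([111, 40, 383]) spool();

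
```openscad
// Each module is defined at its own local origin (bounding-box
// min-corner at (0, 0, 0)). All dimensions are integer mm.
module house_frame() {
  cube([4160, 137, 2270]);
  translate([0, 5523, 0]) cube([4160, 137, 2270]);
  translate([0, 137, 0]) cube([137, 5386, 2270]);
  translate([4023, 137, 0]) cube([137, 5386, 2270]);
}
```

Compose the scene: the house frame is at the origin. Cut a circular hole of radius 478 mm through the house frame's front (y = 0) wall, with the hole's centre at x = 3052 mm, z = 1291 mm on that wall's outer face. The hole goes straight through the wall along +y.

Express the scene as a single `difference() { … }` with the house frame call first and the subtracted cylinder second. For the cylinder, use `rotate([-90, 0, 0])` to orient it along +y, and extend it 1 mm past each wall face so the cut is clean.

difference() {
  house_frame();
  translate([3052, -1, 1291]) rotate([-90, 0, 0]) cylinder(h = 139, r = 478);
}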